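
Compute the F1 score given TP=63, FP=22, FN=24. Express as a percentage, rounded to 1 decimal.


Precision = TP / (TP + FP) = 63 / 85 = 0.7412
Recall = TP / (TP + FN) = 63 / 87 = 0.7241
F1 = 2 * P * R / (P + R)
= 2 * 0.7412 * 0.7241 / (0.7412 + 0.7241)
= 1.0734 / 1.4653
= 0.7326
As percentage: 73.3%

73.3


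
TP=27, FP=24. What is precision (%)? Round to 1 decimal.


Precision = TP / (TP + FP) * 100
= 27 / (27 + 24)
= 27 / 51
= 0.5294
= 52.9%

52.9


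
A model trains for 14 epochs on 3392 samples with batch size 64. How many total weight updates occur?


Iterations per epoch = 3392 / 64 = 53
Total updates = iterations_per_epoch * epochs
= 53 * 14
= 742

742


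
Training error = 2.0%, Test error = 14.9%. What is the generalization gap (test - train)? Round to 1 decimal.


Generalization gap = test_error - train_error
= 14.9 - 2.0
= 12.9%
A large gap suggests overfitting.

12.9


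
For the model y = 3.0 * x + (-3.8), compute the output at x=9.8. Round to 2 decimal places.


y = 3.0 * 9.8 + (-3.8)
= 29.4 + (-3.8)
= 25.60

25.60


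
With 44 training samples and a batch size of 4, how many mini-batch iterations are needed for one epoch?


Iterations per epoch = dataset_size / batch_size
= 44 / 4
= 11

11


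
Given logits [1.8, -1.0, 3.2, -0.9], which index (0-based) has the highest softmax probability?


Softmax is a monotonic transformation, so it preserves the argmax.
We need to find the index of the maximum logit.
Index 0: 1.8
Index 1: -1.0
Index 2: 3.2
Index 3: -0.9
Maximum logit = 3.2 at index 2

2


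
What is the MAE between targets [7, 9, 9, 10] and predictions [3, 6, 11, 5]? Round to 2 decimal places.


Absolute errors: [4, 3, 2, 5]
Sum of absolute errors = 14
MAE = 14 / 4 = 3.50

3.50


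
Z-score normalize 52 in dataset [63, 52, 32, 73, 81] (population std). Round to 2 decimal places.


Mean = (63 + 52 + 32 + 73 + 81) / 5 = 60.2
Variance = sum((x_i - mean)^2) / n = 293.36
Std = sqrt(293.36) = 17.1278
Z = (x - mean) / std
= (52 - 60.2) / 17.1278
= -8.2 / 17.1278
= -0.48

-0.48


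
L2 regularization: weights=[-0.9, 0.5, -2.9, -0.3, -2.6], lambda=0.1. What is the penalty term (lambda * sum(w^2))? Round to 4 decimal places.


Squaring each weight:
(-0.9)^2 = 0.81
0.5^2 = 0.25
(-2.9)^2 = 8.41
(-0.3)^2 = 0.09
(-2.6)^2 = 6.76
Sum of squares = 16.32
Penalty = 0.1 * 16.32 = 1.6320

1.6320


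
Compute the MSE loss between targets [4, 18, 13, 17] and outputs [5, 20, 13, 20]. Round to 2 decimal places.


Differences: [-1, -2, 0, -3]
Squared errors: [1, 4, 0, 9]
Sum of squared errors = 14
MSE = 14 / 4 = 3.50

3.50


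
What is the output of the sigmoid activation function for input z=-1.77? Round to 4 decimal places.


sigmoid(z) = 1 / (1 + exp(-z))
exp(-(-1.77)) = exp(1.77) = 5.8709
1 + 5.8709 = 6.8709
1 / 6.8709 = 0.1455

0.1455


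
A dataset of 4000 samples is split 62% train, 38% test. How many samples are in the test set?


Train samples = 4000 * 62% = 2480
Test samples = 4000 - 2480
= 1520

1520


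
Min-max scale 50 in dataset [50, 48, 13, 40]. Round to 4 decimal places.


Min = 13, Max = 50
Range = 50 - 13 = 37
Scaled = (x - min) / (max - min)
= (50 - 13) / 37
= 37 / 37
= 1.0000

1.0000


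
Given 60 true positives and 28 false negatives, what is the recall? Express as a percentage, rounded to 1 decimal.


Recall = TP / (TP + FN) * 100
= 60 / (60 + 28)
= 60 / 88
= 0.6818
= 68.2%

68.2


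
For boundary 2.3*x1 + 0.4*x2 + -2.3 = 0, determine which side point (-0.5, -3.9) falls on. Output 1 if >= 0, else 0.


Compute 2.3 * -0.5 + 0.4 * -3.9 + -2.3
= -1.15 + -1.56 + -2.3
= -5.01
Since -5.01 < 0, the point is on the negative side.

0


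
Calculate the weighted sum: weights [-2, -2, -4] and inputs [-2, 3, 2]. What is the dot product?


Element-wise products:
-2 * -2 = 4
-2 * 3 = -6
-4 * 2 = -8
Sum = 4 + -6 + -8
= -10

-10


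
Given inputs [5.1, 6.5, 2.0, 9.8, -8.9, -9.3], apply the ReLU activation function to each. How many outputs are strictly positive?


ReLU(x) = max(0, x) for each element:
ReLU(5.1) = 5.1
ReLU(6.5) = 6.5
ReLU(2.0) = 2.0
ReLU(9.8) = 9.8
ReLU(-8.9) = 0
ReLU(-9.3) = 0
Active neurons (>0): 4

4


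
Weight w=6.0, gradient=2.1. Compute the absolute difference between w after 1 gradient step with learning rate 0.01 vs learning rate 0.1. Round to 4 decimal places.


With lr=0.01: w_new = 6.0 - 0.01 * 2.1 = 5.979
With lr=0.1: w_new = 6.0 - 0.1 * 2.1 = 5.79
Absolute difference = |5.979 - 5.79|
= 0.1890

0.1890


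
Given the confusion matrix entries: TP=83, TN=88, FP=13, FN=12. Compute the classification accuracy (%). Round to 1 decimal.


Accuracy = (TP + TN) / (TP + TN + FP + FN) * 100
= (83 + 88) / (83 + 88 + 13 + 12)
= 171 / 196
= 0.8724
= 87.2%

87.2


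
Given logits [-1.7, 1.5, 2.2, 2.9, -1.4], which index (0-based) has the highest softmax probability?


Softmax is a monotonic transformation, so it preserves the argmax.
We need to find the index of the maximum logit.
Index 0: -1.7
Index 1: 1.5
Index 2: 2.2
Index 3: 2.9
Index 4: -1.4
Maximum logit = 2.9 at index 3

3


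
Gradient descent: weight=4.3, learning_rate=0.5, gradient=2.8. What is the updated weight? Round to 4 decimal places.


w_new = w_old - lr * gradient
= 4.3 - 0.5 * 2.8
= 4.3 - (1.4)
= 2.9000

2.9000


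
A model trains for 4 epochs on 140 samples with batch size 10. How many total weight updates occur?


Iterations per epoch = 140 / 10 = 14
Total updates = iterations_per_epoch * epochs
= 14 * 4
= 56

56


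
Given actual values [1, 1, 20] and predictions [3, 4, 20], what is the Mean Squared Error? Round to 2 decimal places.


Differences: [-2, -3, 0]
Squared errors: [4, 9, 0]
Sum of squared errors = 13
MSE = 13 / 3 = 4.33

4.33


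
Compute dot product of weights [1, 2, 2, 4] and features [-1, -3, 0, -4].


Element-wise products:
1 * -1 = -1
2 * -3 = -6
2 * 0 = 0
4 * -4 = -16
Sum = -1 + -6 + 0 + -16
= -23

-23


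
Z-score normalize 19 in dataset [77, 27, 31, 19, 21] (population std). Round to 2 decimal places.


Mean = (77 + 27 + 31 + 19 + 21) / 5 = 35.0
Variance = sum((x_i - mean)^2) / n = 459.2
Std = sqrt(459.2) = 21.429
Z = (x - mean) / std
= (19 - 35.0) / 21.429
= -16.0 / 21.429
= -0.75

-0.75


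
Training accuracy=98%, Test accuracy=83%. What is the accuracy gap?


Gap = train_accuracy - test_accuracy
= 98 - 83
= 15%
This gap suggests the model is overfitting.

15


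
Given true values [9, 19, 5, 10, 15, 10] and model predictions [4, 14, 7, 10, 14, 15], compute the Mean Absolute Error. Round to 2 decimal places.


Absolute errors: [5, 5, 2, 0, 1, 5]
Sum of absolute errors = 18
MAE = 18 / 6 = 3.00

3.00


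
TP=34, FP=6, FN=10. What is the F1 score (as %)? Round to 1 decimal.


Precision = TP / (TP + FP) = 34 / 40 = 0.85
Recall = TP / (TP + FN) = 34 / 44 = 0.7727
F1 = 2 * P * R / (P + R)
= 2 * 0.85 * 0.7727 / (0.85 + 0.7727)
= 1.3136 / 1.6227
= 0.8095
As percentage: 81.0%

81.0


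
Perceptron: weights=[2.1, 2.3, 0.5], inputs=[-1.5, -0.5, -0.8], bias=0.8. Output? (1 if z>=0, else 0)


z = w . x + b
= 2.1*-1.5 + 2.3*-0.5 + 0.5*-0.8 + 0.8
= -3.15 + -1.15 + -0.4 + 0.8
= -4.7 + 0.8
= -3.9
Since z = -3.9 < 0, output = 0

0


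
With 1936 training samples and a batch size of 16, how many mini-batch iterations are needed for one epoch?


Iterations per epoch = dataset_size / batch_size
= 1936 / 16
= 121

121


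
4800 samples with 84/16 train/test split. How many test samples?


Train samples = 4800 * 84% = 4032
Test samples = 4800 - 4032
= 768

768


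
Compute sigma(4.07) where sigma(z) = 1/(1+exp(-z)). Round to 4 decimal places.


sigmoid(z) = 1 / (1 + exp(-z))
exp(-(4.07)) = exp(-4.07) = 0.0171
1 + 0.0171 = 1.0171
1 / 1.0171 = 0.9832

0.9832


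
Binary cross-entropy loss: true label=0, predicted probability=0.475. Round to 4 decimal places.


For y=0: Loss = -log(1-p)
= -log(1 - 0.475)
= -log(0.525)
= -(-0.6444)
= 0.6444

0.6444


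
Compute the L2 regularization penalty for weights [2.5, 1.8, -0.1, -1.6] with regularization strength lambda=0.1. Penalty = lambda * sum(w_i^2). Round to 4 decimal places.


Squaring each weight:
2.5^2 = 6.25
1.8^2 = 3.24
(-0.1)^2 = 0.01
(-1.6)^2 = 2.56
Sum of squares = 12.06
Penalty = 0.1 * 12.06 = 1.2060

1.2060


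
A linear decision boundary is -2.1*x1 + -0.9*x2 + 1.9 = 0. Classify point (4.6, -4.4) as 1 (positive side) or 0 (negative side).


Compute -2.1 * 4.6 + -0.9 * -4.4 + 1.9
= -9.66 + 3.96 + 1.9
= -3.8
Since -3.8 < 0, the point is on the negative side.

0


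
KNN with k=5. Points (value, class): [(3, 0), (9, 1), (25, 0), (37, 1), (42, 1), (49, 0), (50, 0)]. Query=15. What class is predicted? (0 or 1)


Distances from query 15:
Point 9 (class 1): distance = 6
Point 25 (class 0): distance = 10
Point 3 (class 0): distance = 12
Point 37 (class 1): distance = 22
Point 42 (class 1): distance = 27
K=5 nearest neighbors: classes = [1, 0, 0, 1, 1]
Votes for class 1: 3 / 5
Majority vote => class 1

1


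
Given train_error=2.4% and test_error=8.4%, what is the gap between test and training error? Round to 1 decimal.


Generalization gap = test_error - train_error
= 8.4 - 2.4
= 6.0%
A moderate gap.

6.0


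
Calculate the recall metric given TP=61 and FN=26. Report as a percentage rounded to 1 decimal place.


Recall = TP / (TP + FN) * 100
= 61 / (61 + 26)
= 61 / 87
= 0.7011
= 70.1%

70.1


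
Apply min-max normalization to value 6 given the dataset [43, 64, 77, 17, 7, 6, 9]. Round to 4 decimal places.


Min = 6, Max = 77
Range = 77 - 6 = 71
Scaled = (x - min) / (max - min)
= (6 - 6) / 71
= 0 / 71
= 0.0000

0.0000


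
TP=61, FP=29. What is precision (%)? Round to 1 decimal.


Precision = TP / (TP + FP) * 100
= 61 / (61 + 29)
= 61 / 90
= 0.6778
= 67.8%

67.8


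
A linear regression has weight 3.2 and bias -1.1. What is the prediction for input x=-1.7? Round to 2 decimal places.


y = 3.2 * -1.7 + (-1.1)
= -5.44 + (-1.1)
= -6.54

-6.54


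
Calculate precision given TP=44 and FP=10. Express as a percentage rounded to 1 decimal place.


Precision = TP / (TP + FP) * 100
= 44 / (44 + 10)
= 44 / 54
= 0.8148
= 81.5%

81.5


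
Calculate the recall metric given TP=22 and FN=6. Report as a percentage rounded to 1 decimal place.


Recall = TP / (TP + FN) * 100
= 22 / (22 + 6)
= 22 / 28
= 0.7857
= 78.6%

78.6


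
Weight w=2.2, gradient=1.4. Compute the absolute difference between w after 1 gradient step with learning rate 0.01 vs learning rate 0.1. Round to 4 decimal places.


With lr=0.01: w_new = 2.2 - 0.01 * 1.4 = 2.186
With lr=0.1: w_new = 2.2 - 0.1 * 1.4 = 2.06
Absolute difference = |2.186 - 2.06|
= 0.1260

0.1260


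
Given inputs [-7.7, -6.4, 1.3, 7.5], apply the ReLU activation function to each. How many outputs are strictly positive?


ReLU(x) = max(0, x) for each element:
ReLU(-7.7) = 0
ReLU(-6.4) = 0
ReLU(1.3) = 1.3
ReLU(7.5) = 7.5
Active neurons (>0): 2

2


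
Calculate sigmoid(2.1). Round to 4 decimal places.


sigmoid(z) = 1 / (1 + exp(-z))
exp(-(2.1)) = exp(-2.1) = 0.1225
1 + 0.1225 = 1.1225
1 / 1.1225 = 0.8909

0.8909


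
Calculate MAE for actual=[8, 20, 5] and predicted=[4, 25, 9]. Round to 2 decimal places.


Absolute errors: [4, 5, 4]
Sum of absolute errors = 13
MAE = 13 / 3 = 4.33

4.33


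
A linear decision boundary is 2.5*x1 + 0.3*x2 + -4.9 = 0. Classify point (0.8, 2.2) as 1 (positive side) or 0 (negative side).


Compute 2.5 * 0.8 + 0.3 * 2.2 + -4.9
= 2.0 + 0.66 + -4.9
= -2.24
Since -2.24 < 0, the point is on the negative side.

0


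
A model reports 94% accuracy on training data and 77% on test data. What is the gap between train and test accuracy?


Gap = train_accuracy - test_accuracy
= 94 - 77
= 17%
This gap suggests the model is overfitting.

17


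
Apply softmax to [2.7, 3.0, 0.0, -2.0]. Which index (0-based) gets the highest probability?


Softmax is a monotonic transformation, so it preserves the argmax.
We need to find the index of the maximum logit.
Index 0: 2.7
Index 1: 3.0
Index 2: 0.0
Index 3: -2.0
Maximum logit = 3.0 at index 1

1


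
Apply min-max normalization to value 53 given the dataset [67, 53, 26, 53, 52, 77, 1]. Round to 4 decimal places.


Min = 1, Max = 77
Range = 77 - 1 = 76
Scaled = (x - min) / (max - min)
= (53 - 1) / 76
= 52 / 76
= 0.6842

0.6842


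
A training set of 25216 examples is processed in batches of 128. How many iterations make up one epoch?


Iterations per epoch = dataset_size / batch_size
= 25216 / 128
= 197

197


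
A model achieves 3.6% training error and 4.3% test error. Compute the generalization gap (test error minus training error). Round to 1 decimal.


Generalization gap = test_error - train_error
= 4.3 - 3.6
= 0.7%
A small gap suggests good generalization.

0.7


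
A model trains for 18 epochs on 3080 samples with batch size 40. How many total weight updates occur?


Iterations per epoch = 3080 / 40 = 77
Total updates = iterations_per_epoch * epochs
= 77 * 18
= 1386

1386


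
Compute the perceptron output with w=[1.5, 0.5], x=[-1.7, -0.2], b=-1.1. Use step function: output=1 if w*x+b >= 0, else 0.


z = w . x + b
= 1.5*-1.7 + 0.5*-0.2 + -1.1
= -2.55 + -0.1 + -1.1
= -2.65 + -1.1
= -3.75
Since z = -3.75 < 0, output = 0

0


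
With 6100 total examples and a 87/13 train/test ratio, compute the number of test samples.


Train samples = 6100 * 87% = 5307
Test samples = 6100 - 5307
= 793

793


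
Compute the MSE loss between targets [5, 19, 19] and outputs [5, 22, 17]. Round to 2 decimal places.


Differences: [0, -3, 2]
Squared errors: [0, 9, 4]
Sum of squared errors = 13
MSE = 13 / 3 = 4.33

4.33


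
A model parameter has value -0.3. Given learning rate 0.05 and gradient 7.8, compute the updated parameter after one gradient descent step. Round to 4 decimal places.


w_new = w_old - lr * gradient
= -0.3 - 0.05 * 7.8
= -0.3 - (0.39)
= -0.6900

-0.6900


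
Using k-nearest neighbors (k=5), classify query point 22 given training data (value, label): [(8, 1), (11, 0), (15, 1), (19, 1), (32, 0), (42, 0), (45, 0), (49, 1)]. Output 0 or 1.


Distances from query 22:
Point 19 (class 1): distance = 3
Point 15 (class 1): distance = 7
Point 32 (class 0): distance = 10
Point 11 (class 0): distance = 11
Point 8 (class 1): distance = 14
K=5 nearest neighbors: classes = [1, 1, 0, 0, 1]
Votes for class 1: 3 / 5
Majority vote => class 1

1


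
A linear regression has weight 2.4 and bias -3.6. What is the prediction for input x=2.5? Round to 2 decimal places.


y = 2.4 * 2.5 + (-3.6)
= 6.0 + (-3.6)
= 2.40

2.40


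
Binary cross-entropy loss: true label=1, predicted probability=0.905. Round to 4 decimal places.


For y=1: Loss = -log(p)
= -log(0.905)
= -(-0.0998)
= 0.0998

0.0998


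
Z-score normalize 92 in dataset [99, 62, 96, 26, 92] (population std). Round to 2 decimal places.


Mean = (99 + 62 + 96 + 26 + 92) / 5 = 75.0
Variance = sum((x_i - mean)^2) / n = 775.2
Std = sqrt(775.2) = 27.8424
Z = (x - mean) / std
= (92 - 75.0) / 27.8424
= 17.0 / 27.8424
= 0.61

0.61


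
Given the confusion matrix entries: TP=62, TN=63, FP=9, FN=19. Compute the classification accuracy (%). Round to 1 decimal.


Accuracy = (TP + TN) / (TP + TN + FP + FN) * 100
= (62 + 63) / (62 + 63 + 9 + 19)
= 125 / 153
= 0.817
= 81.7%

81.7


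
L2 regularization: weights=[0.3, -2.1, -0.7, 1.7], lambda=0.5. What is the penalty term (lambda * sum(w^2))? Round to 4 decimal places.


Squaring each weight:
0.3^2 = 0.09
(-2.1)^2 = 4.41
(-0.7)^2 = 0.49
1.7^2 = 2.89
Sum of squares = 7.88
Penalty = 0.5 * 7.88 = 3.9400

3.9400


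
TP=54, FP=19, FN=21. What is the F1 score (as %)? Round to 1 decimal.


Precision = TP / (TP + FP) = 54 / 73 = 0.7397
Recall = TP / (TP + FN) = 54 / 75 = 0.72
F1 = 2 * P * R / (P + R)
= 2 * 0.7397 * 0.72 / (0.7397 + 0.72)
= 1.0652 / 1.4597
= 0.7297
As percentage: 73.0%

73.0


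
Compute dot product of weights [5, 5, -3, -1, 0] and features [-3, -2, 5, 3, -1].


Element-wise products:
5 * -3 = -15
5 * -2 = -10
-3 * 5 = -15
-1 * 3 = -3
0 * -1 = 0
Sum = -15 + -10 + -15 + -3 + 0
= -43

-43


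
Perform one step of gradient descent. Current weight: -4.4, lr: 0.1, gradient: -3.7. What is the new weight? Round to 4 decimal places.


w_new = w_old - lr * gradient
= -4.4 - 0.1 * -3.7
= -4.4 - (-0.37)
= -4.0300

-4.0300


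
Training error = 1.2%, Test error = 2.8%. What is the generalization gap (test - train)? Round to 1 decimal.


Generalization gap = test_error - train_error
= 2.8 - 1.2
= 1.6%
A small gap suggests good generalization.

1.6


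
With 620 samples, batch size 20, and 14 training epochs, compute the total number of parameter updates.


Iterations per epoch = 620 / 20 = 31
Total updates = iterations_per_epoch * epochs
= 31 * 14
= 434

434


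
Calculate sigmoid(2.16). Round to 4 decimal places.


sigmoid(z) = 1 / (1 + exp(-z))
exp(-(2.16)) = exp(-2.16) = 0.1153
1 + 0.1153 = 1.1153
1 / 1.1153 = 0.8966

0.8966


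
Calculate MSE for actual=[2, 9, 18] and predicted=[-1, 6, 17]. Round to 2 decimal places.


Differences: [3, 3, 1]
Squared errors: [9, 9, 1]
Sum of squared errors = 19
MSE = 19 / 3 = 6.33

6.33


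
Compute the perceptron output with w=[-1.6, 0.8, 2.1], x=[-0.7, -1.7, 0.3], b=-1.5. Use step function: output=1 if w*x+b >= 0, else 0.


z = w . x + b
= -1.6*-0.7 + 0.8*-1.7 + 2.1*0.3 + -1.5
= 1.12 + -1.36 + 0.63 + -1.5
= 0.39 + -1.5
= -1.11
Since z = -1.11 < 0, output = 0

0


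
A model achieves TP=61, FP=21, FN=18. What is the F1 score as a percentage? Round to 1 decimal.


Precision = TP / (TP + FP) = 61 / 82 = 0.7439
Recall = TP / (TP + FN) = 61 / 79 = 0.7722
F1 = 2 * P * R / (P + R)
= 2 * 0.7439 * 0.7722 / (0.7439 + 0.7722)
= 1.1488 / 1.5161
= 0.7578
As percentage: 75.8%

75.8


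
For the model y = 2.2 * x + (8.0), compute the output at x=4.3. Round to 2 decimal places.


y = 2.2 * 4.3 + (8.0)
= 9.46 + (8.0)
= 17.46

17.46


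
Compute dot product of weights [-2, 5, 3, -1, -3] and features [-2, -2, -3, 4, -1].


Element-wise products:
-2 * -2 = 4
5 * -2 = -10
3 * -3 = -9
-1 * 4 = -4
-3 * -1 = 3
Sum = 4 + -10 + -9 + -4 + 3
= -16

-16


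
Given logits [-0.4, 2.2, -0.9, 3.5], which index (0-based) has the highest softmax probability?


Softmax is a monotonic transformation, so it preserves the argmax.
We need to find the index of the maximum logit.
Index 0: -0.4
Index 1: 2.2
Index 2: -0.9
Index 3: 3.5
Maximum logit = 3.5 at index 3

3


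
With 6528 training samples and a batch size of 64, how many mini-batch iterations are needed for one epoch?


Iterations per epoch = dataset_size / batch_size
= 6528 / 64
= 102

102


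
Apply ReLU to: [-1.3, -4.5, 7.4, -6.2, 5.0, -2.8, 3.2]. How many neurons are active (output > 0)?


ReLU(x) = max(0, x) for each element:
ReLU(-1.3) = 0
ReLU(-4.5) = 0
ReLU(7.4) = 7.4
ReLU(-6.2) = 0
ReLU(5.0) = 5.0
ReLU(-2.8) = 0
ReLU(3.2) = 3.2
Active neurons (>0): 3

3


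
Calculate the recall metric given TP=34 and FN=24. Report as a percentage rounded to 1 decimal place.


Recall = TP / (TP + FN) * 100
= 34 / (34 + 24)
= 34 / 58
= 0.5862
= 58.6%

58.6


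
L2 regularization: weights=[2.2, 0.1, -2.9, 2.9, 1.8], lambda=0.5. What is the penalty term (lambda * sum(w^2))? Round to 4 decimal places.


Squaring each weight:
2.2^2 = 4.84
0.1^2 = 0.01
(-2.9)^2 = 8.41
2.9^2 = 8.41
1.8^2 = 3.24
Sum of squares = 24.91
Penalty = 0.5 * 24.91 = 12.4550

12.4550


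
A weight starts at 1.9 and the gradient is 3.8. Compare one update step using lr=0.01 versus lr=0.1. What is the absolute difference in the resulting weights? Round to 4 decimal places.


With lr=0.01: w_new = 1.9 - 0.01 * 3.8 = 1.862
With lr=0.1: w_new = 1.9 - 0.1 * 3.8 = 1.52
Absolute difference = |1.862 - 1.52|
= 0.3420

0.3420


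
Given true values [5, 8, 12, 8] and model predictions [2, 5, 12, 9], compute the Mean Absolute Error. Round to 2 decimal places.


Absolute errors: [3, 3, 0, 1]
Sum of absolute errors = 7
MAE = 7 / 4 = 1.75

1.75


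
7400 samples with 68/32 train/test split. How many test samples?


Train samples = 7400 * 68% = 5032
Test samples = 7400 - 5032
= 2368

2368


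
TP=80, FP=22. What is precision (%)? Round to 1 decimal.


Precision = TP / (TP + FP) * 100
= 80 / (80 + 22)
= 80 / 102
= 0.7843
= 78.4%

78.4


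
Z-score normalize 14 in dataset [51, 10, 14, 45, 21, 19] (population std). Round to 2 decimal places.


Mean = (51 + 10 + 14 + 45 + 21 + 19) / 6 = 26.6667
Variance = sum((x_i - mean)^2) / n = 242.8889
Std = sqrt(242.8889) = 15.5849
Z = (x - mean) / std
= (14 - 26.6667) / 15.5849
= -12.6667 / 15.5849
= -0.81

-0.81


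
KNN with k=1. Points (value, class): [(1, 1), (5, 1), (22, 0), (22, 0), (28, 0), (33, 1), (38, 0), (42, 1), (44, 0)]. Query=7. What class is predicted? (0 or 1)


Distances from query 7:
Point 5 (class 1): distance = 2
K=1 nearest neighbors: classes = [1]
Votes for class 1: 1 / 1
Majority vote => class 1

1


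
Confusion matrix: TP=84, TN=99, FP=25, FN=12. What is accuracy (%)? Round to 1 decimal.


Accuracy = (TP + TN) / (TP + TN + FP + FN) * 100
= (84 + 99) / (84 + 99 + 25 + 12)
= 183 / 220
= 0.8318
= 83.2%

83.2


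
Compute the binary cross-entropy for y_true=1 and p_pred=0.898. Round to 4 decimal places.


For y=1: Loss = -log(p)
= -log(0.898)
= -(-0.1076)
= 0.1076

0.1076


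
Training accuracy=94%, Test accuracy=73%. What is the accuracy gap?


Gap = train_accuracy - test_accuracy
= 94 - 73
= 21%
This large gap strongly indicates overfitting.

21


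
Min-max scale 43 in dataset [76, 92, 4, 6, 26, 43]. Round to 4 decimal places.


Min = 4, Max = 92
Range = 92 - 4 = 88
Scaled = (x - min) / (max - min)
= (43 - 4) / 88
= 39 / 88
= 0.4432

0.4432


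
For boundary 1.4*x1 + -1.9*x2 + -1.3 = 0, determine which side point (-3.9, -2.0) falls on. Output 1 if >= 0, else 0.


Compute 1.4 * -3.9 + -1.9 * -2.0 + -1.3
= -5.46 + 3.8 + -1.3
= -2.96
Since -2.96 < 0, the point is on the negative side.

0


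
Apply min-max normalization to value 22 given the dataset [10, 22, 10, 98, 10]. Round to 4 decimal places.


Min = 10, Max = 98
Range = 98 - 10 = 88
Scaled = (x - min) / (max - min)
= (22 - 10) / 88
= 12 / 88
= 0.1364

0.1364


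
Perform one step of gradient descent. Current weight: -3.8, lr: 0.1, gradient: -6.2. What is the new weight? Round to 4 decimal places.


w_new = w_old - lr * gradient
= -3.8 - 0.1 * -6.2
= -3.8 - (-0.62)
= -3.1800

-3.1800


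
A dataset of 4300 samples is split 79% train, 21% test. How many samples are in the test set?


Train samples = 4300 * 79% = 3397
Test samples = 4300 - 3397
= 903

903


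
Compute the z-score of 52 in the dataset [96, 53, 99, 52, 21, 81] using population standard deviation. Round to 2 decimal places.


Mean = (96 + 53 + 99 + 52 + 21 + 81) / 6 = 67.0
Variance = sum((x_i - mean)^2) / n = 766.3333
Std = sqrt(766.3333) = 27.6827
Z = (x - mean) / std
= (52 - 67.0) / 27.6827
= -15.0 / 27.6827
= -0.54

-0.54


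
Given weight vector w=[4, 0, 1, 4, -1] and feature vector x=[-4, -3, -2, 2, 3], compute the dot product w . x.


Element-wise products:
4 * -4 = -16
0 * -3 = 0
1 * -2 = -2
4 * 2 = 8
-1 * 3 = -3
Sum = -16 + 0 + -2 + 8 + -3
= -13

-13


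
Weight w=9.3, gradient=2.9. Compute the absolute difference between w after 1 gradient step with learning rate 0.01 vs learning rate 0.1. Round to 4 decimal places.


With lr=0.01: w_new = 9.3 - 0.01 * 2.9 = 9.271
With lr=0.1: w_new = 9.3 - 0.1 * 2.9 = 9.01
Absolute difference = |9.271 - 9.01|
= 0.2610

0.2610


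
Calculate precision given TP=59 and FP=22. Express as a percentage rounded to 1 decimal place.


Precision = TP / (TP + FP) * 100
= 59 / (59 + 22)
= 59 / 81
= 0.7284
= 72.8%

72.8


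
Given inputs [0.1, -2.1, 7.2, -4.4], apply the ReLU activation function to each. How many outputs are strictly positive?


ReLU(x) = max(0, x) for each element:
ReLU(0.1) = 0.1
ReLU(-2.1) = 0
ReLU(7.2) = 7.2
ReLU(-4.4) = 0
Active neurons (>0): 2

2


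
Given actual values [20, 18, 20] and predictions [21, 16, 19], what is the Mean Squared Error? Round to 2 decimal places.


Differences: [-1, 2, 1]
Squared errors: [1, 4, 1]
Sum of squared errors = 6
MSE = 6 / 3 = 2.00

2.00


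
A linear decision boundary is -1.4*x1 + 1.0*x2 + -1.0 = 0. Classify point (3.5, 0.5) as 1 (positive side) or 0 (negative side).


Compute -1.4 * 3.5 + 1.0 * 0.5 + -1.0
= -4.9 + 0.5 + -1.0
= -5.4
Since -5.4 < 0, the point is on the negative side.

0


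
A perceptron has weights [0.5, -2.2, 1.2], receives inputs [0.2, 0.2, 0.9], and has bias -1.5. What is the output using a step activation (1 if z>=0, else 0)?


z = w . x + b
= 0.5*0.2 + -2.2*0.2 + 1.2*0.9 + -1.5
= 0.1 + -0.44 + 1.08 + -1.5
= 0.74 + -1.5
= -0.76
Since z = -0.76 < 0, output = 0

0


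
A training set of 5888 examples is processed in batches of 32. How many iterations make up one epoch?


Iterations per epoch = dataset_size / batch_size
= 5888 / 32
= 184

184


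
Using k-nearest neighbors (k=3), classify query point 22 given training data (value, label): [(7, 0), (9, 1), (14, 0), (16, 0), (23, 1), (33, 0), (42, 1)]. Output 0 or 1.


Distances from query 22:
Point 23 (class 1): distance = 1
Point 16 (class 0): distance = 6
Point 14 (class 0): distance = 8
K=3 nearest neighbors: classes = [1, 0, 0]
Votes for class 1: 1 / 3
Majority vote => class 0

0


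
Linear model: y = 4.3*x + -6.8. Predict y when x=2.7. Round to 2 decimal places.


y = 4.3 * 2.7 + (-6.8)
= 11.61 + (-6.8)
= 4.81

4.81


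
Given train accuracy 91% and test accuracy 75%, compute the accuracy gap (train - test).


Gap = train_accuracy - test_accuracy
= 91 - 75
= 16%
This gap suggests the model is overfitting.

16


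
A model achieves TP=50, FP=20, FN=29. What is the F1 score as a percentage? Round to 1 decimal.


Precision = TP / (TP + FP) = 50 / 70 = 0.7143
Recall = TP / (TP + FN) = 50 / 79 = 0.6329
F1 = 2 * P * R / (P + R)
= 2 * 0.7143 * 0.6329 / (0.7143 + 0.6329)
= 0.9042 / 1.3472
= 0.6711
As percentage: 67.1%

67.1


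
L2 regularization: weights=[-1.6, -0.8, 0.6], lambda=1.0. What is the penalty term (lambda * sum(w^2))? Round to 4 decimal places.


Squaring each weight:
(-1.6)^2 = 2.56
(-0.8)^2 = 0.64
0.6^2 = 0.36
Sum of squares = 3.56
Penalty = 1.0 * 3.56 = 3.5600

3.5600


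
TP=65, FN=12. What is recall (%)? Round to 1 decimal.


Recall = TP / (TP + FN) * 100
= 65 / (65 + 12)
= 65 / 77
= 0.8442
= 84.4%

84.4


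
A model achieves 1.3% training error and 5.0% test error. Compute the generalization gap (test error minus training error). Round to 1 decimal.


Generalization gap = test_error - train_error
= 5.0 - 1.3
= 3.7%
A moderate gap.

3.7


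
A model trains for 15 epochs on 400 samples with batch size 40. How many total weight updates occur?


Iterations per epoch = 400 / 40 = 10
Total updates = iterations_per_epoch * epochs
= 10 * 15
= 150

150


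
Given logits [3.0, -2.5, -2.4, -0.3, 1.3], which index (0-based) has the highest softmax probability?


Softmax is a monotonic transformation, so it preserves the argmax.
We need to find the index of the maximum logit.
Index 0: 3.0
Index 1: -2.5
Index 2: -2.4
Index 3: -0.3
Index 4: 1.3
Maximum logit = 3.0 at index 0

0


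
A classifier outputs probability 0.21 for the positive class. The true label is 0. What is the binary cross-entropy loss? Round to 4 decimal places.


For y=0: Loss = -log(1-p)
= -log(1 - 0.21)
= -log(0.79)
= -(-0.2357)
= 0.2357

0.2357


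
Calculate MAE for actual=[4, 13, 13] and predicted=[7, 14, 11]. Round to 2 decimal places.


Absolute errors: [3, 1, 2]
Sum of absolute errors = 6
MAE = 6 / 3 = 2.00

2.00


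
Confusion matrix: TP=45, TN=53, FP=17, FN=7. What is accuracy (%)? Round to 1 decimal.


Accuracy = (TP + TN) / (TP + TN + FP + FN) * 100
= (45 + 53) / (45 + 53 + 17 + 7)
= 98 / 122
= 0.8033
= 80.3%

80.3


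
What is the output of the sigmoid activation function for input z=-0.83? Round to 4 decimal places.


sigmoid(z) = 1 / (1 + exp(-z))
exp(-(-0.83)) = exp(0.83) = 2.2933
1 + 2.2933 = 3.2933
1 / 3.2933 = 0.3036

0.3036


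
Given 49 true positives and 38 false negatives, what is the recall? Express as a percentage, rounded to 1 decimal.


Recall = TP / (TP + FN) * 100
= 49 / (49 + 38)
= 49 / 87
= 0.5632
= 56.3%

56.3


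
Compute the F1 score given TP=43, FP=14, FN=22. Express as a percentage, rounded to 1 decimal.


Precision = TP / (TP + FP) = 43 / 57 = 0.7544
Recall = TP / (TP + FN) = 43 / 65 = 0.6615
F1 = 2 * P * R / (P + R)
= 2 * 0.7544 * 0.6615 / (0.7544 + 0.6615)
= 0.9981 / 1.4159
= 0.7049
As percentage: 70.5%

70.5


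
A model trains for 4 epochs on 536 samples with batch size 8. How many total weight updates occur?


Iterations per epoch = 536 / 8 = 67
Total updates = iterations_per_epoch * epochs
= 67 * 4
= 268

268


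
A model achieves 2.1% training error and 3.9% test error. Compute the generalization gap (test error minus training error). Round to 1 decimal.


Generalization gap = test_error - train_error
= 3.9 - 2.1
= 1.8%
A small gap suggests good generalization.

1.8


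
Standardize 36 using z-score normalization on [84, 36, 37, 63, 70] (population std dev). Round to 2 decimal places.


Mean = (84 + 36 + 37 + 63 + 70) / 5 = 58.0
Variance = sum((x_i - mean)^2) / n = 354.0
Std = sqrt(354.0) = 18.8149
Z = (x - mean) / std
= (36 - 58.0) / 18.8149
= -22.0 / 18.8149
= -1.17

-1.17


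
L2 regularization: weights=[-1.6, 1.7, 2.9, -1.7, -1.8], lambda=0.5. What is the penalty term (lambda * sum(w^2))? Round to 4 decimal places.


Squaring each weight:
(-1.6)^2 = 2.56
1.7^2 = 2.89
2.9^2 = 8.41
(-1.7)^2 = 2.89
(-1.8)^2 = 3.24
Sum of squares = 19.99
Penalty = 0.5 * 19.99 = 9.9950

9.9950


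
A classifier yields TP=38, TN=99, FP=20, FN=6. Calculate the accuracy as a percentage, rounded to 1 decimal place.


Accuracy = (TP + TN) / (TP + TN + FP + FN) * 100
= (38 + 99) / (38 + 99 + 20 + 6)
= 137 / 163
= 0.8405
= 84.0%

84.0


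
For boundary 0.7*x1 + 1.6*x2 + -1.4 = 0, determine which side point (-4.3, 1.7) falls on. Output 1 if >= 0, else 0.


Compute 0.7 * -4.3 + 1.6 * 1.7 + -1.4
= -3.01 + 2.72 + -1.4
= -1.69
Since -1.69 < 0, the point is on the negative side.

0


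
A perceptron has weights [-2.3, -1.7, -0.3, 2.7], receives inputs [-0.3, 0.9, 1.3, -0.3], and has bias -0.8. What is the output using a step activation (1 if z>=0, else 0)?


z = w . x + b
= -2.3*-0.3 + -1.7*0.9 + -0.3*1.3 + 2.7*-0.3 + -0.8
= 0.69 + -1.53 + -0.39 + -0.81 + -0.8
= -2.04 + -0.8
= -2.84
Since z = -2.84 < 0, output = 0

0


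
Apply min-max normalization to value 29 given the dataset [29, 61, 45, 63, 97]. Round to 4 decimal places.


Min = 29, Max = 97
Range = 97 - 29 = 68
Scaled = (x - min) / (max - min)
= (29 - 29) / 68
= 0 / 68
= 0.0000

0.0000


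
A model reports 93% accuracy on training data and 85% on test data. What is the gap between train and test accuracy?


Gap = train_accuracy - test_accuracy
= 93 - 85
= 8%
This moderate gap may indicate mild overfitting.

8


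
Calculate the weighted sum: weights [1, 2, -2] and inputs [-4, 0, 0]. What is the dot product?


Element-wise products:
1 * -4 = -4
2 * 0 = 0
-2 * 0 = 0
Sum = -4 + 0 + 0
= -4

-4


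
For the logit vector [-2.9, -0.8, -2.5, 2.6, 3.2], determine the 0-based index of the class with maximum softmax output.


Softmax is a monotonic transformation, so it preserves the argmax.
We need to find the index of the maximum logit.
Index 0: -2.9
Index 1: -0.8
Index 2: -2.5
Index 3: 2.6
Index 4: 3.2
Maximum logit = 3.2 at index 4

4


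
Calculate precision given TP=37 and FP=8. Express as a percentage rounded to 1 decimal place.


Precision = TP / (TP + FP) * 100
= 37 / (37 + 8)
= 37 / 45
= 0.8222
= 82.2%

82.2


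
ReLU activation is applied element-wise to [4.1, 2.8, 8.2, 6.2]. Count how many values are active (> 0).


ReLU(x) = max(0, x) for each element:
ReLU(4.1) = 4.1
ReLU(2.8) = 2.8
ReLU(8.2) = 8.2
ReLU(6.2) = 6.2
Active neurons (>0): 4

4


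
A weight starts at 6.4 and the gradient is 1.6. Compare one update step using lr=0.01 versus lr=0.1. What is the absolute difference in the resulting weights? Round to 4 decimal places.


With lr=0.01: w_new = 6.4 - 0.01 * 1.6 = 6.384
With lr=0.1: w_new = 6.4 - 0.1 * 1.6 = 6.24
Absolute difference = |6.384 - 6.24|
= 0.1440

0.1440


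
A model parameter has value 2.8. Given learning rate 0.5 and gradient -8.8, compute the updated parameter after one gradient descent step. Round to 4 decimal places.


w_new = w_old - lr * gradient
= 2.8 - 0.5 * -8.8
= 2.8 - (-4.4)
= 7.2000

7.2000


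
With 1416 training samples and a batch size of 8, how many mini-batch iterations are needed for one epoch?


Iterations per epoch = dataset_size / batch_size
= 1416 / 8
= 177

177


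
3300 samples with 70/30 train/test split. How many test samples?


Train samples = 3300 * 70% = 2310
Test samples = 3300 - 2310
= 990

990


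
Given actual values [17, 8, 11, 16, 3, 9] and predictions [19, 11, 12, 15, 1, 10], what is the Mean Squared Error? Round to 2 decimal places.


Differences: [-2, -3, -1, 1, 2, -1]
Squared errors: [4, 9, 1, 1, 4, 1]
Sum of squared errors = 20
MSE = 20 / 6 = 3.33

3.33


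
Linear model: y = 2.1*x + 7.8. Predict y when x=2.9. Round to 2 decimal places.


y = 2.1 * 2.9 + (7.8)
= 6.09 + (7.8)
= 13.89

13.89


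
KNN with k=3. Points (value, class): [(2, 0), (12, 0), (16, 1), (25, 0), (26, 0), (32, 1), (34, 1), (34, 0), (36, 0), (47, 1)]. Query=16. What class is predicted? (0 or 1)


Distances from query 16:
Point 16 (class 1): distance = 0
Point 12 (class 0): distance = 4
Point 25 (class 0): distance = 9
K=3 nearest neighbors: classes = [1, 0, 0]
Votes for class 1: 1 / 3
Majority vote => class 0

0


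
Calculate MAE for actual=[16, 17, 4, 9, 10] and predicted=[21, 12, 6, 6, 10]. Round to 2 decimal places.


Absolute errors: [5, 5, 2, 3, 0]
Sum of absolute errors = 15
MAE = 15 / 5 = 3.00

3.00


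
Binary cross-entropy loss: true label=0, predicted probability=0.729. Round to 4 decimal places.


For y=0: Loss = -log(1-p)
= -log(1 - 0.729)
= -log(0.271)
= -(-1.3056)
= 1.3056

1.3056


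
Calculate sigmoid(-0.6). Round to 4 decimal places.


sigmoid(z) = 1 / (1 + exp(-z))
exp(-(-0.6)) = exp(0.6) = 1.8221
1 + 1.8221 = 2.8221
1 / 2.8221 = 0.3543

0.3543


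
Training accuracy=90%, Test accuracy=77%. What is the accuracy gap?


Gap = train_accuracy - test_accuracy
= 90 - 77
= 13%
This gap suggests the model is overfitting.

13


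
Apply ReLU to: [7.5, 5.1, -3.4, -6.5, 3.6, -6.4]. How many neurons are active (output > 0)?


ReLU(x) = max(0, x) for each element:
ReLU(7.5) = 7.5
ReLU(5.1) = 5.1
ReLU(-3.4) = 0
ReLU(-6.5) = 0
ReLU(3.6) = 3.6
ReLU(-6.4) = 0
Active neurons (>0): 3

3


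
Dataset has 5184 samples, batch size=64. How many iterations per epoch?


Iterations per epoch = dataset_size / batch_size
= 5184 / 64
= 81

81


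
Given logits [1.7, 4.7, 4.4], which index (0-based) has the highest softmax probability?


Softmax is a monotonic transformation, so it preserves the argmax.
We need to find the index of the maximum logit.
Index 0: 1.7
Index 1: 4.7
Index 2: 4.4
Maximum logit = 4.7 at index 1

1


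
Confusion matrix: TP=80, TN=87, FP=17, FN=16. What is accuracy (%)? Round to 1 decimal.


Accuracy = (TP + TN) / (TP + TN + FP + FN) * 100
= (80 + 87) / (80 + 87 + 17 + 16)
= 167 / 200
= 0.835
= 83.5%

83.5


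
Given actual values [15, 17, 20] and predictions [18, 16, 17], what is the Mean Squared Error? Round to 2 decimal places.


Differences: [-3, 1, 3]
Squared errors: [9, 1, 9]
Sum of squared errors = 19
MSE = 19 / 3 = 6.33

6.33


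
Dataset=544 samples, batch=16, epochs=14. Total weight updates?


Iterations per epoch = 544 / 16 = 34
Total updates = iterations_per_epoch * epochs
= 34 * 14
= 476

476


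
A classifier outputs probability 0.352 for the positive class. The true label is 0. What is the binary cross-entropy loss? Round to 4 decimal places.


For y=0: Loss = -log(1-p)
= -log(1 - 0.352)
= -log(0.648)
= -(-0.4339)
= 0.4339

0.4339


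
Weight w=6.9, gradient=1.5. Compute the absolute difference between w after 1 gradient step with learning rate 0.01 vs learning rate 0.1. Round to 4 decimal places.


With lr=0.01: w_new = 6.9 - 0.01 * 1.5 = 6.885
With lr=0.1: w_new = 6.9 - 0.1 * 1.5 = 6.75
Absolute difference = |6.885 - 6.75|
= 0.1350

0.1350


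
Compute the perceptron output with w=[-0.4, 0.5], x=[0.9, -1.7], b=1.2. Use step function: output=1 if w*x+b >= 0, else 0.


z = w . x + b
= -0.4*0.9 + 0.5*-1.7 + 1.2
= -0.36 + -0.85 + 1.2
= -1.21 + 1.2
= -0.01
Since z = -0.01 < 0, output = 0

0


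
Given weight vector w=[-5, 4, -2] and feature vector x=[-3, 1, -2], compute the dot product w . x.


Element-wise products:
-5 * -3 = 15
4 * 1 = 4
-2 * -2 = 4
Sum = 15 + 4 + 4
= 23

23


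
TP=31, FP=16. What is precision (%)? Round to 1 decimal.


Precision = TP / (TP + FP) * 100
= 31 / (31 + 16)
= 31 / 47
= 0.6596
= 66.0%

66.0


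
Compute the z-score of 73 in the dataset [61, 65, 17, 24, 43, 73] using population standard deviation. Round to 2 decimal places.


Mean = (61 + 65 + 17 + 24 + 43 + 73) / 6 = 47.1667
Variance = sum((x_i - mean)^2) / n = 440.1389
Std = sqrt(440.1389) = 20.9795
Z = (x - mean) / std
= (73 - 47.1667) / 20.9795
= 25.8333 / 20.9795
= 1.23

1.23


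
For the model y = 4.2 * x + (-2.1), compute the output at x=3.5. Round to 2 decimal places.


y = 4.2 * 3.5 + (-2.1)
= 14.7 + (-2.1)
= 12.60

12.60


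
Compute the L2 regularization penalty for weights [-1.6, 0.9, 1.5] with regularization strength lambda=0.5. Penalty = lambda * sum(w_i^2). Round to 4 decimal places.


Squaring each weight:
(-1.6)^2 = 2.56
0.9^2 = 0.81
1.5^2 = 2.25
Sum of squares = 5.62
Penalty = 0.5 * 5.62 = 2.8100

2.8100


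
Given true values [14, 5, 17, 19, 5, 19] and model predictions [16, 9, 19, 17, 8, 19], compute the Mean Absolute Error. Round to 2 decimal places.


Absolute errors: [2, 4, 2, 2, 3, 0]
Sum of absolute errors = 13
MAE = 13 / 6 = 2.17

2.17


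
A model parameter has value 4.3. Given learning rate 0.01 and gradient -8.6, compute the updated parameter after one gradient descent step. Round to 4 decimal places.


w_new = w_old - lr * gradient
= 4.3 - 0.01 * -8.6
= 4.3 - (-0.086)
= 4.3860

4.3860


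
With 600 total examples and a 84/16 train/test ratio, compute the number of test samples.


Train samples = 600 * 84% = 504
Test samples = 600 - 504
= 96

96


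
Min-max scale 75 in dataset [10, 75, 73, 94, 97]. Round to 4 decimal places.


Min = 10, Max = 97
Range = 97 - 10 = 87
Scaled = (x - min) / (max - min)
= (75 - 10) / 87
= 65 / 87
= 0.7471

0.7471


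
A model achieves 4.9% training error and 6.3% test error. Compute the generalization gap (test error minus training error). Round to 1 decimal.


Generalization gap = test_error - train_error
= 6.3 - 4.9
= 1.4%
A small gap suggests good generalization.

1.4


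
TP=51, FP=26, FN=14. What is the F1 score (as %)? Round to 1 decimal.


Precision = TP / (TP + FP) = 51 / 77 = 0.6623
Recall = TP / (TP + FN) = 51 / 65 = 0.7846
F1 = 2 * P * R / (P + R)
= 2 * 0.6623 * 0.7846 / (0.6623 + 0.7846)
= 1.0394 / 1.447
= 0.7183
As percentage: 71.8%

71.8


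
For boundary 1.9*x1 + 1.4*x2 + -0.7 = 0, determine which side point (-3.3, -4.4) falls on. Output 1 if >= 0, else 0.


Compute 1.9 * -3.3 + 1.4 * -4.4 + -0.7
= -6.27 + -6.16 + -0.7
= -13.13
Since -13.13 < 0, the point is on the negative side.

0


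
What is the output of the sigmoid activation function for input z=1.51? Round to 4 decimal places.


sigmoid(z) = 1 / (1 + exp(-z))
exp(-(1.51)) = exp(-1.51) = 0.2209
1 + 0.2209 = 1.2209
1 / 1.2209 = 0.8191

0.8191
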